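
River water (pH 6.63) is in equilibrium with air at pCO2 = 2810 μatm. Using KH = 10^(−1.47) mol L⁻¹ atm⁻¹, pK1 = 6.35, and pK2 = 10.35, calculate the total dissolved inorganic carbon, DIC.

[CO2*] = KH · pCO2 = 10^(−1.47) × 2810×10^-6 = 9.522×10^-5 mol/L
α₀ = 1/(1 + K1/[H⁺] + K1K2/[H⁺]²) = 1/(1 + 10^+0.28 + 10^-3.44) = 0.3441
DIC = [CO2*]/α₀ = 9.522×10^-5 / 0.3441 = 0.277 mmol/L

DIC = 0.277 mmol/L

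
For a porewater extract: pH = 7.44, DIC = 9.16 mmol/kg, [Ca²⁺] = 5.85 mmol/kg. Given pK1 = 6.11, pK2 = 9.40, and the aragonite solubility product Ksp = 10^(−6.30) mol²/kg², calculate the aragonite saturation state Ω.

Ω = 1.11

α₂ = 1 / (1 + [H⁺]/K2 + [H⁺]²/(K1K2)) = 1 / (1 + 10^+1.96 + 10^+0.63)
   = 1 / (1 + 91.201 + 4.2658) = 1/96.467 = 0.01037
[CO3²⁻] = α₂ × DIC = 0.01037 × 9.16 = 0.09495 mmol/kg
Ksp = 10^(−6.30) = 5.012×10^-7
Ω = [Ca²⁺][CO3²⁻]/Ksp = (5.85×10^-3)(9.495×10^-5) / 5.012×10^-7 = 1.11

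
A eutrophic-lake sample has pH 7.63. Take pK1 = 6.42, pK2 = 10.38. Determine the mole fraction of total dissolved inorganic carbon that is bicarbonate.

α₁ = 0.940

α₁ = 1 / (1 + [H⁺]/K1 + K2/[H⁺]) = 1 / (1 + 10^-1.21 + 10^-2.75)
   = 1 / (1 + 0.061660 + 0.0017783) = 1/1.0634 = 0.9403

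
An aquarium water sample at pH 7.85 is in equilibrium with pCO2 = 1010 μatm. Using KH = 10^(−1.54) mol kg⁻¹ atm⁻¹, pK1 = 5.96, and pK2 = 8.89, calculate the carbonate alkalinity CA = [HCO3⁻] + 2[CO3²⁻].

CA = 2.67 mmol/kg

[CO2*] = KH · pCO2 = 10^(−1.54) × 1010×10^-6 = 2.913×10^-5 mol/kg
α₀ = 1/(1 + K1/[H⁺] + K1K2/[H⁺]²) = 1/(1 + 10^+1.89 + 10^+0.85) = 0.01167
DIC = [CO2*]/α₀ = 2.913×10^-5 / 0.01167 = 2.496 mmol/kg
CA = (α₁ + 2α₂)·DIC = (0.9057 + 2×0.08260) × 2.496 = 2.67 mmol/kg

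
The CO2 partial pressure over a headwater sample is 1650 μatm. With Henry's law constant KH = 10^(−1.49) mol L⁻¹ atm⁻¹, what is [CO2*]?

KH = 10^(−1.49) = 3.236×10^-2 mol L⁻¹ atm⁻¹
[CO2*] = KH · pCO2 = 3.236×10^-2 × 1650×10^-6 atm = 5.34×10^-5 mol/L

[CO2*] = 53.4 μmol/L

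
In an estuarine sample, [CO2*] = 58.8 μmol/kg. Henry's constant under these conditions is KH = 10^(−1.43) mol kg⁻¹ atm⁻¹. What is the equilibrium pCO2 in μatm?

KH = 10^(−1.43) = 3.715×10^-2 mol kg⁻¹ atm⁻¹
pCO2 = [CO2*]/KH = 58.8×10^-6 / 3.715×10^-2 = 1.58×10^-3 atm = 1580 μatm

pCO2 = 1580 μatm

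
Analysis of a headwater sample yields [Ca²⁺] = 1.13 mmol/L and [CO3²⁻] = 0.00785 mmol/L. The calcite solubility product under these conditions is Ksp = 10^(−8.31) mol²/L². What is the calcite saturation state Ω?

Ω = 1.81

Ksp = 10^(−8.31) = 4.898×10^-9
Ω = [Ca²⁺][CO3²⁻]/Ksp = (1.13×10^-3)(0.00785×10^-3) / 4.898×10^-9 = 1.81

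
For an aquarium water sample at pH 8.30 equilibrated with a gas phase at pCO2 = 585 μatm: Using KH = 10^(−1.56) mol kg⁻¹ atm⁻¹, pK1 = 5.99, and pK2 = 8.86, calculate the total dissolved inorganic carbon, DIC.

DIC = 4.21 mmol/kg

[CO2*] = KH · pCO2 = 10^(−1.56) × 585×10^-6 = 1.611×10^-5 mol/kg
α₀ = 1/(1 + K1/[H⁺] + K1K2/[H⁺]²) = 1/(1 + 10^+2.31 + 10^+1.75) = 0.003825
DIC = [CO2*]/α₀ = 1.611×10^-5 / 0.003825 = 4.21 mmol/kg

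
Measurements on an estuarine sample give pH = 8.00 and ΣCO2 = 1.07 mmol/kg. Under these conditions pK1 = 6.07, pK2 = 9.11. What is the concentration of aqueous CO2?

[CO2*] = 11.5 μmol/kg

α₀ = 1 / (1 + K1/[H⁺] + K1K2/[H⁺]²) = 1 / (1 + 10^+1.93 + 10^+0.82)
   = 1 / (1 + 85.114 + 6.6069) = 1/92.721 = 0.01079
[CO2*] = α₀ × DIC = 0.01079 × 1.07 = 0.0115 mmol/kg = 11.5 μmol/kg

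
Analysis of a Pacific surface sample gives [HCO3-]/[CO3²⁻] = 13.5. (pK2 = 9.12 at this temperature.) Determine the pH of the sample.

From K2 = [H⁺][CO3²⁻]/[HCO3-]:  pH = pK2 − log₁₀([HCO3-]/[CO3²⁻])
log₁₀(13.5) = +1.130
pH = 9.12 − (+1.130) = 7.99

pH = 7.99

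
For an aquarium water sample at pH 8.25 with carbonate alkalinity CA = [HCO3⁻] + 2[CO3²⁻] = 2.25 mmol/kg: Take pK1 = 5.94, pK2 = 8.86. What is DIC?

CA = [HCO3⁻] + 2[CO3²⁻] = (α₁ + 2α₂)·DIC
At pH 8.25: [H⁺]/K1 = 10^-2.31 = 0.0048978, K2/[H⁺] = 10^-0.61 = 0.24547
α₁ = 1/(1 + 0.0048978 + 0.24547) = 1/1.2504 = 0.7998; α₂ = α₁·K2/[H⁺] = 0.1963
α₁ + 2α₂ = 1.1924
DIC = CA / (α₁ + 2α₂) = 2.25 / 1.1924 = 1.89 mmol/kg

DIC = 1.89 mmol/kg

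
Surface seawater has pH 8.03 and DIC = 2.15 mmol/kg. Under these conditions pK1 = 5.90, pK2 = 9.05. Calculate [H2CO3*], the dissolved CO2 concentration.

[CO2*] = 14.5 μmol/kg

α₀ = 1 / (1 + K1/[H⁺] + K1K2/[H⁺]²) = 1 / (1 + 10^+2.13 + 10^+1.11)
   = 1 / (1 + 134.90 + 12.882) = 1/148.78 = 0.006721
[CO2*] = α₀ × DIC = 0.006721 × 2.15 = 0.0145 mmol/kg = 14.5 μmol/kg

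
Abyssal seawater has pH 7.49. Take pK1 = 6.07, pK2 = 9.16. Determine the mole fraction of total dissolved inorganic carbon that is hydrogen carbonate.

α₁ = 1 / (1 + [H⁺]/K1 + K2/[H⁺]) = 1 / (1 + 10^-1.42 + 10^-1.67)
   = 1 / (1 + 0.038019 + 0.021380) = 1/1.0594 = 0.9439

α₁ = 0.944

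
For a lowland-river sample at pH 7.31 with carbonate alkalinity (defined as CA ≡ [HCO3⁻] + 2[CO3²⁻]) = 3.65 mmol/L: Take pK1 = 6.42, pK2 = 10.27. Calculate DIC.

CA = [HCO3⁻] + 2[CO3²⁻] = (α₁ + 2α₂)·DIC
At pH 7.31: [H⁺]/K1 = 10^-0.89 = 0.12882, K2/[H⁺] = 10^-2.96 = 0.0010965
α₁ = 1/(1 + 0.12882 + 0.0010965) = 1/1.1299 = 0.8850; α₂ = α₁·K2/[H⁺] = 0.0009704
α₁ + 2α₂ = 0.8870
DIC = CA / (α₁ + 2α₂) = 3.65 / 0.8870 = 4.12 mmol/L

DIC = 4.12 mmol/L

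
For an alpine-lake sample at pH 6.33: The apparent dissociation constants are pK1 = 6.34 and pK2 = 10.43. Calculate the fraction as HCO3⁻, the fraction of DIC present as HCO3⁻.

α₁ = 1 / (1 + [H⁺]/K1 + K2/[H⁺]) = 1 / (1 + 10^+0.01 + 10^-4.10)
   = 1 / (1 + 1.0233 + 7.9433×10^-5) = 1/2.0234 = 0.4942

α₁ = 0.494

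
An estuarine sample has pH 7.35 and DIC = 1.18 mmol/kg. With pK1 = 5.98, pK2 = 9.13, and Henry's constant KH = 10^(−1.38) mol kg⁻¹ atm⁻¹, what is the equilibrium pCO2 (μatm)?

α₀ = 1 / (1 + K1/[H⁺] + K1K2/[H⁺]²) = 1 / (1 + 10^+1.37 + 10^-0.41)
   = 1 / (1 + 23.442 + 0.38905) = 1/24.831 = 0.04027
[CO2*] = α₀ × DIC = 0.04027 × 1.18 = 0.04752 mmol/kg
pCO2 = [CO2*]/KH = 4.752×10^-5 / 4.169×10^-2 = 1140 μatm

pCO2 = 1140 μatm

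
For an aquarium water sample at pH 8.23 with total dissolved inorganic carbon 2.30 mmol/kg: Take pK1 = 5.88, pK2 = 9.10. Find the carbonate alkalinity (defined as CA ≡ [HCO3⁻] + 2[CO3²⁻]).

CA = 2.56 mmol/kg

CA = [HCO3⁻] + 2[CO3²⁻] = (α₁ + 2α₂)·DIC
At pH 8.23: [H⁺]/K1 = 10^-2.35 = 0.0044668, K2/[H⁺] = 10^-0.87 = 0.13490
α₁ = 1/(1 + 0.0044668 + 0.13490) = 1/1.1394 = 0.8777; α₂ = α₁·K2/[H⁺] = 0.1184
α₁ + 2α₂ = 1.1145
CA = 1.1145 × 2.30 = 2.56 mmol/kg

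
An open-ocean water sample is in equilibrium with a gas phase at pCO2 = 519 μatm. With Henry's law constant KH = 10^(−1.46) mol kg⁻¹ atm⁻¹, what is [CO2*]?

KH = 10^(−1.46) = 3.467×10^-2 mol kg⁻¹ atm⁻¹
[CO2*] = KH · pCO2 = 3.467×10^-2 × 519×10^-6 atm = 1.80×10^-5 mol/kg

[CO2*] = 18.0 μmol/kg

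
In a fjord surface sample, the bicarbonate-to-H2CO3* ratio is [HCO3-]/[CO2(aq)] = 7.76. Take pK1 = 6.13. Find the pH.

pH = 7.02

From K1 = [H⁺][HCO3-]/[CO2(aq)]:  pH = pK1 + log₁₀([HCO3-]/[CO2(aq)])
log₁₀(7.76) = +0.890
pH = 6.13 + (+0.890) = 7.02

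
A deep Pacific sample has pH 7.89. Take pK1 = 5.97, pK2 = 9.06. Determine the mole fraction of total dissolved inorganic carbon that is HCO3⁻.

α₁ = 0.926

α₁ = 1 / (1 + [H⁺]/K1 + K2/[H⁺]) = 1 / (1 + 10^-1.92 + 10^-1.17)
   = 1 / (1 + 0.012023 + 0.067608) = 1/1.0796 = 0.9262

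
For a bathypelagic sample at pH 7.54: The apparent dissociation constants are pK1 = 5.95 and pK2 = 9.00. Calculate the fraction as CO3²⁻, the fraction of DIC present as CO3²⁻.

α₂ = 0.0327

α₂ = 1 / (1 + [H⁺]/K2 + [H⁺]²/(K1K2)) = 1 / (1 + 10^+1.46 + 10^-0.13)
   = 1 / (1 + 28.840 + 0.74131) = 1/30.582 = 0.03270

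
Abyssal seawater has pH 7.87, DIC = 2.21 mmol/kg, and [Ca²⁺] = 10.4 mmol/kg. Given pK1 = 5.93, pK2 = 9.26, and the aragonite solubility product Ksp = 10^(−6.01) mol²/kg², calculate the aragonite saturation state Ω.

α₂ = 1 / (1 + [H⁺]/K2 + [H⁺]²/(K1K2)) = 1 / (1 + 10^+1.39 + 10^-0.55)
   = 1 / (1 + 24.547 + 0.28184) = 1/25.829 = 0.03872
[CO3²⁻] = α₂ × DIC = 0.03872 × 2.21 = 0.08556 mmol/kg
Ksp = 10^(−6.01) = 9.772×10^-7
Ω = [Ca²⁺][CO3²⁻]/Ksp = (10.4×10^-3)(8.556×10^-5) / 9.772×10^-7 = 0.911

Ω = 0.911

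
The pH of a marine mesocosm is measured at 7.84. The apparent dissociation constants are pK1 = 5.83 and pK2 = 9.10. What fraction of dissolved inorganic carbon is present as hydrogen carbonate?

α₁ = 0.939

α₁ = 1 / (1 + [H⁺]/K1 + K2/[H⁺]) = 1 / (1 + 10^-2.01 + 10^-1.26)
   = 1 / (1 + 0.0097724 + 0.054954) = 1/1.0647 = 0.9392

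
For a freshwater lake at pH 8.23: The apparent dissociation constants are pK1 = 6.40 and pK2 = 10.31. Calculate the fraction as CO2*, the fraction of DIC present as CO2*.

α₀ = 1 / (1 + K1/[H⁺] + K1K2/[H⁺]²) = 1 / (1 + 10^+1.83 + 10^-0.25)
   = 1 / (1 + 67.608 + 0.56234) = 1/69.171 = 0.01446

α₀ = 0.0145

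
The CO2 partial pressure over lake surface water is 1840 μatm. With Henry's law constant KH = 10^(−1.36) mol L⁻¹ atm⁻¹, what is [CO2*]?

[CO2*] = 80.3 μmol/L

KH = 10^(−1.36) = 4.365×10^-2 mol L⁻¹ atm⁻¹
[CO2*] = KH · pCO2 = 4.365×10^-2 × 1840×10^-6 atm = 8.03×10^-5 mol/L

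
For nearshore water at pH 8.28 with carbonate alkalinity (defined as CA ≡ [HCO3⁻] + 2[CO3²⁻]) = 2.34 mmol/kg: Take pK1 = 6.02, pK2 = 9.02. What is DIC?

CA = [HCO3⁻] + 2[CO3²⁻] = (α₁ + 2α₂)·DIC
At pH 8.28: [H⁺]/K1 = 10^-2.26 = 0.0054954, K2/[H⁺] = 10^-0.74 = 0.18197
α₁ = 1/(1 + 0.0054954 + 0.18197) = 1/1.1875 = 0.8421; α₂ = α₁·K2/[H⁺] = 0.1532
α₁ + 2α₂ = 1.1486
DIC = CA / (α₁ + 2α₂) = 2.34 / 1.1486 = 2.04 mmol/kg

DIC = 2.04 mmol/kg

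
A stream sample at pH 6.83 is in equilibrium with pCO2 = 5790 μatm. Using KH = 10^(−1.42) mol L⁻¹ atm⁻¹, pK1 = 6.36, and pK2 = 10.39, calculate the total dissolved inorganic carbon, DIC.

DIC = 0.870 mmol/L

[CO2*] = KH · pCO2 = 10^(−1.42) × 5790×10^-6 = 2.201×10^-4 mol/L
α₀ = 1/(1 + K1/[H⁺] + K1K2/[H⁺]²) = 1/(1 + 10^+0.47 + 10^-3.09) = 0.2530
DIC = [CO2*]/α₀ = 2.201×10^-4 / 0.2530 = 0.870 mmol/L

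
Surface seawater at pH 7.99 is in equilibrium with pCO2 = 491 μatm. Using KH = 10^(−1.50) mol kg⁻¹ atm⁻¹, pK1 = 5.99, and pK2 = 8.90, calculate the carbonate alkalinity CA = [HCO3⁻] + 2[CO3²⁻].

[CO2*] = KH · pCO2 = 10^(−1.50) × 491×10^-6 = 1.553×10^-5 mol/kg
α₀ = 1/(1 + K1/[H⁺] + K1K2/[H⁺]²) = 1/(1 + 10^+2.00 + 10^+1.09) = 0.008826
DIC = [CO2*]/α₀ = 1.553×10^-5 / 0.008826 = 1.759 mmol/kg
CA = (α₁ + 2α₂)·DIC = (0.8826 + 2×0.1086) × 1.759 = 1.93 mmol/kg

CA = 1.93 mmol/kg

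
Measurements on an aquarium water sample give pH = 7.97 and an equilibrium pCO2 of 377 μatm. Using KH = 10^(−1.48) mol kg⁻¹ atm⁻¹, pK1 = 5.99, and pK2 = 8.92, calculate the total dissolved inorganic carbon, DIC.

DIC = 1.34 mmol/kg

[CO2*] = KH · pCO2 = 10^(−1.48) × 377×10^-6 = 1.248×10^-5 mol/kg
α₀ = 1/(1 + K1/[H⁺] + K1K2/[H⁺]²) = 1/(1 + 10^+1.98 + 10^+1.03) = 0.009327
DIC = [CO2*]/α₀ = 1.248×10^-5 / 0.009327 = 1.34 mmol/kg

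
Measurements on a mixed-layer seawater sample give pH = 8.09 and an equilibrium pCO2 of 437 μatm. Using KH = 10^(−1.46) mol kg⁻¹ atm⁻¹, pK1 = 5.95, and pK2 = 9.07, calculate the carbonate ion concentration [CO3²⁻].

[CO2*] = KH · pCO2 = 10^(−1.46) × 437×10^-6 = 1.515×10^-5 mol/kg
α₀ = 1/(1 + K1/[H⁺] + K1K2/[H⁺]²) = 1/(1 + 10^+2.14 + 10^+1.16) = 0.006515
DIC = [CO2*]/α₀ = 1.515×10^-5 / 0.006515 = 2.326 mmol/kg
[CO3²⁻] = α₂·DIC; α₂ = 0.09417, so [CO3²⁻] = 0.09417 × 2.326 = 0.219 mmol/kg

[CO3²⁻] = 0.219 mmol/kg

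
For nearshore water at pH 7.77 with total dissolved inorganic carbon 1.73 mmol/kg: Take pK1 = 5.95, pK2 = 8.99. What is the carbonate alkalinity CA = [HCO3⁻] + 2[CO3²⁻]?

CA = [HCO3⁻] + 2[CO3²⁻] = (α₁ + 2α₂)·DIC
At pH 7.77: [H⁺]/K1 = 10^-1.82 = 0.015136, K2/[H⁺] = 10^-1.22 = 0.060256
α₁ = 1/(1 + 0.015136 + 0.060256) = 1/1.0754 = 0.9299; α₂ = α₁·K2/[H⁺] = 0.05603
α₁ + 2α₂ = 1.0420
CA = 1.0420 × 1.73 = 1.80 mmol/kg

CA = 1.80 mmol/kg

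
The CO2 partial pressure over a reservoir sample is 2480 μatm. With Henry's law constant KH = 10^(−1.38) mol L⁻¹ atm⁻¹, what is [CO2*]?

[CO2*] = 103 μmol/L

KH = 10^(−1.38) = 4.169×10^-2 mol L⁻¹ atm⁻¹
[CO2*] = KH · pCO2 = 4.169×10^-2 × 2480×10^-6 atm = 1.03×10^-4 mol/L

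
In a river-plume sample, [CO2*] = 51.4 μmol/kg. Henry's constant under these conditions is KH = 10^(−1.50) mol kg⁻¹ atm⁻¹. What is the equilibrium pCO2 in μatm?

KH = 10^(−1.50) = 3.162×10^-2 mol kg⁻¹ atm⁻¹
pCO2 = [CO2*]/KH = 51.4×10^-6 / 3.162×10^-2 = 1.63×10^-3 atm = 1630 μatm

pCO2 = 1630 μatm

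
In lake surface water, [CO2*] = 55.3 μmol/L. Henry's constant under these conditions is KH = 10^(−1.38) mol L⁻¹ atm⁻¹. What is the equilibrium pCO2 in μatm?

pCO2 = 1330 μatm

KH = 10^(−1.38) = 4.169×10^-2 mol L⁻¹ atm⁻¹
pCO2 = [CO2*]/KH = 55.3×10^-6 / 4.169×10^-2 = 1.33×10^-3 atm = 1330 μatm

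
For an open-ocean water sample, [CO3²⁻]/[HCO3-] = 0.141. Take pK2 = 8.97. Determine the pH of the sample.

From K2 = [H⁺][CO3²⁻]/[HCO3-]:  pH = pK2 + log₁₀([CO3²⁻]/[HCO3-])
log₁₀(0.141) = -0.851
pH = 8.97 + (-0.851) = 8.12

pH = 8.12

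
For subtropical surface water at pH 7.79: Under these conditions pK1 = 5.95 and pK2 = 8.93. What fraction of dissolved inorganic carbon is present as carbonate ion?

α₂ = 1 / (1 + [H⁺]/K2 + [H⁺]²/(K1K2)) = 1 / (1 + 10^+1.14 + 10^-0.70)
   = 1 / (1 + 13.804 + 0.19953) = 1/15.003 = 0.06665

α₂ = 0.0667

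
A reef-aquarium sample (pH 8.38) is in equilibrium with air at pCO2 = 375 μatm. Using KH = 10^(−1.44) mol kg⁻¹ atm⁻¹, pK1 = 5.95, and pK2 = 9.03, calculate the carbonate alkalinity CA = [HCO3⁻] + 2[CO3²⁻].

[CO2*] = KH · pCO2 = 10^(−1.44) × 375×10^-6 = 1.362×10^-5 mol/kg
α₀ = 1/(1 + K1/[H⁺] + K1K2/[H⁺]²) = 1/(1 + 10^+2.43 + 10^+1.78) = 0.003027
DIC = [CO2*]/α₀ = 1.362×10^-5 / 0.003027 = 4.499 mmol/kg
CA = (α₁ + 2α₂)·DIC = (0.8146 + 2×0.1824) × 4.499 = 5.31 mmol/kg

CA = 5.31 mmol/kg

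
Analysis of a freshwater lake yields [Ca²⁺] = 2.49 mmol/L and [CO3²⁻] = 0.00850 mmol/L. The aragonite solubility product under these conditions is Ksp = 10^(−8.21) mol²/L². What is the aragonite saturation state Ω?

Ksp = 10^(−8.21) = 6.166×10^-9
Ω = [Ca²⁺][CO3²⁻]/Ksp = (2.49×10^-3)(0.00850×10^-3) / 6.166×10^-9 = 3.43

Ω = 3.43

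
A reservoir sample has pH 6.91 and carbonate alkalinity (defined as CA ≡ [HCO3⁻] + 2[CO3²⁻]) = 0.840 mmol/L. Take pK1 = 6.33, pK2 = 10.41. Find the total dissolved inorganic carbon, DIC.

DIC = 1.06 mmol/L

CA = [HCO3⁻] + 2[CO3²⁻] = (α₁ + 2α₂)·DIC
At pH 6.91: [H⁺]/K1 = 10^-0.58 = 0.26303, K2/[H⁺] = 10^-3.50 = 0.00031623
α₁ = 1/(1 + 0.26303 + 0.00031623) = 1/1.2633 = 0.7916; α₂ = α₁·K2/[H⁺] = 0.0002503
α₁ + 2α₂ = 0.7921
DIC = CA / (α₁ + 2α₂) = 0.840 / 0.7921 = 1.06 mmol/L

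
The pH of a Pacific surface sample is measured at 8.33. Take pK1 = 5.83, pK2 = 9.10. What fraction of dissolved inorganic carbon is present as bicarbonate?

α₁ = 1 / (1 + [H⁺]/K1 + K2/[H⁺]) = 1 / (1 + 10^-2.50 + 10^-0.77)
   = 1 / (1 + 0.0031623 + 0.16982) = 1/1.1730 = 0.8525

α₁ = 0.853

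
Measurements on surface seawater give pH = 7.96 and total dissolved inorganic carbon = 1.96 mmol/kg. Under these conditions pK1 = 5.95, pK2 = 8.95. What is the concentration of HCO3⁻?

[HCO3⁻] = 1.76 mmol/kg

α₁ = 1 / (1 + [H⁺]/K1 + K2/[H⁺]) = 1 / (1 + 10^-2.01 + 10^-0.99)
   = 1 / (1 + 0.0097724 + 0.10233) = 1/1.1121 = 0.8992
[HCO3⁻] = α₁ × DIC = 0.8992 × 1.96 = 1.76 mmol/kg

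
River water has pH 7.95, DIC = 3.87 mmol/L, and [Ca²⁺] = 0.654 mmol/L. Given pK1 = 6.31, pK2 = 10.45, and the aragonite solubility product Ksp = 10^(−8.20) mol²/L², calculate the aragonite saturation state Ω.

α₂ = 1 / (1 + [H⁺]/K2 + [H⁺]²/(K1K2)) = 1 / (1 + 10^+2.50 + 10^+0.86)
   = 1 / (1 + 316.23 + 7.2444) = 1/324.47 = 0.003082
[CO3²⁻] = α₂ × DIC = 0.003082 × 3.87 = 0.01193 mmol/L = 11.93 μmol/L
Ksp = 10^(−8.20) = 6.310×10^-9
Ω = [Ca²⁺][CO3²⁻]/Ksp = (0.654×10^-3)(1.193×10^-5) / 6.310×10^-9 = 1.24

Ω = 1.24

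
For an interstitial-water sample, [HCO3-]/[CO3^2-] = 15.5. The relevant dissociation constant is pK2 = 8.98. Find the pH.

pH = 7.79

From K2 = [H⁺][CO3^2-]/[HCO3-]:  pH = pK2 − log₁₀([HCO3-]/[CO3^2-])
log₁₀(15.5) = +1.190
pH = 8.98 − (+1.190) = 7.79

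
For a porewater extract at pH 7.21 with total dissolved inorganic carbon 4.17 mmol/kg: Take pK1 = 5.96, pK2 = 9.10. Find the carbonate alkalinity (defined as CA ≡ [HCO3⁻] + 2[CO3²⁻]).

CA = [HCO3⁻] + 2[CO3²⁻] = (α₁ + 2α₂)·DIC
At pH 7.21: [H⁺]/K1 = 10^-1.25 = 0.056234, K2/[H⁺] = 10^-1.89 = 0.012882
α₁ = 1/(1 + 0.056234 + 0.012882) = 1/1.0691 = 0.9354; α₂ = α₁·K2/[H⁺] = 0.01205
α₁ + 2α₂ = 0.9595
CA = 0.9595 × 4.17 = 4.00 mmol/kg

CA = 4.00 mmol/kg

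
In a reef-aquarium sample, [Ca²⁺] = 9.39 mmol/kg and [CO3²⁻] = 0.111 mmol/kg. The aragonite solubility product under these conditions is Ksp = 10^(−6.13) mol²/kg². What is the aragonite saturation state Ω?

Ksp = 10^(−6.13) = 7.413×10^-7
Ω = [Ca²⁺][CO3²⁻]/Ksp = (9.39×10^-3)(0.111×10^-3) / 7.413×10^-7 = 1.41

Ω = 1.41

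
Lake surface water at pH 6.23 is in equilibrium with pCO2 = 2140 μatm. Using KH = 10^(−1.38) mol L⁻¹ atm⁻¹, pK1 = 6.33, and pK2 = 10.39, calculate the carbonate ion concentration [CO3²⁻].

[CO3²⁻] = 0.00490 μmol/L

[CO2*] = KH · pCO2 = 10^(−1.38) × 2140×10^-6 = 8.921×10^-5 mol/L
α₀ = 1/(1 + K1/[H⁺] + K1K2/[H⁺]²) = 1/(1 + 10^-0.10 + 10^-4.26) = 0.5573
DIC = [CO2*]/α₀ = 8.921×10^-5 / 0.5573 = 0.1601 mmol/L
[CO3²⁻] = α₂·DIC; α₂ = 3.063×10^-5, so [CO3²⁻] = 3.063×10^-5 × 0.1601 = 4.90×10^-6 mmol/L = 0.00490 μmol/L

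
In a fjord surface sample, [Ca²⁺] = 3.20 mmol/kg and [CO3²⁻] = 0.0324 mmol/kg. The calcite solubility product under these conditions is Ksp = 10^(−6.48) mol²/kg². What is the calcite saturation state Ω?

Ksp = 10^(−6.48) = 3.311×10^-7
Ω = [Ca²⁺][CO3²⁻]/Ksp = (3.20×10^-3)(0.0324×10^-3) / 3.311×10^-7 = 0.313

Ω = 0.313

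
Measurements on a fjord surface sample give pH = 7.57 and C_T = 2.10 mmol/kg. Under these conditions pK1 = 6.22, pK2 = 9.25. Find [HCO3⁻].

α₁ = 1 / (1 + [H⁺]/K1 + K2/[H⁺]) = 1 / (1 + 10^-1.35 + 10^-1.68)
   = 1 / (1 + 0.044668 + 0.020893) = 1/1.0656 = 0.9385
[HCO3⁻] = α₁ × DIC = 0.9385 × 2.10 = 1.97 mmol/kg

[HCO3⁻] = 1.97 mmol/kg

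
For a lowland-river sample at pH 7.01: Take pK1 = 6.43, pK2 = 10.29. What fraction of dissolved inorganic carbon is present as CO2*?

α₀ = 0.208

α₀ = 1 / (1 + K1/[H⁺] + K1K2/[H⁺]²) = 1 / (1 + 10^+0.58 + 10^-2.70)
   = 1 / (1 + 3.8019 + 0.0019953) = 1/4.8039 = 0.2082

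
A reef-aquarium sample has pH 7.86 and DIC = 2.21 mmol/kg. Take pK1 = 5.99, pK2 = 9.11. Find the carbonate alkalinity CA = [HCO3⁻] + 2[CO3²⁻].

CA = [HCO3⁻] + 2[CO3²⁻] = (α₁ + 2α₂)·DIC
At pH 7.86: [H⁺]/K1 = 10^-1.87 = 0.013490, K2/[H⁺] = 10^-1.25 = 0.056234
α₁ = 1/(1 + 0.013490 + 0.056234) = 1/1.0697 = 0.9348; α₂ = α₁·K2/[H⁺] = 0.05257
α₁ + 2α₂ = 1.0400
CA = 1.0400 × 2.21 = 2.30 mmol/kg

CA = 2.30 mmol/kg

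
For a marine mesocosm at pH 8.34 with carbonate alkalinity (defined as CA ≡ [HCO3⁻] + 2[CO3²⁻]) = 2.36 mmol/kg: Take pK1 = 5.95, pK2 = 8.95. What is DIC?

CA = [HCO3⁻] + 2[CO3²⁻] = (α₁ + 2α₂)·DIC
At pH 8.34: [H⁺]/K1 = 10^-2.39 = 0.0040738, K2/[H⁺] = 10^-0.61 = 0.24547
α₁ = 1/(1 + 0.0040738 + 0.24547) = 1/1.2495 = 0.8003; α₂ = α₁·K2/[H⁺] = 0.1964
α₁ + 2α₂ = 1.1932
DIC = CA / (α₁ + 2α₂) = 2.36 / 1.1932 = 1.98 mmol/kg

DIC = 1.98 mmol/kg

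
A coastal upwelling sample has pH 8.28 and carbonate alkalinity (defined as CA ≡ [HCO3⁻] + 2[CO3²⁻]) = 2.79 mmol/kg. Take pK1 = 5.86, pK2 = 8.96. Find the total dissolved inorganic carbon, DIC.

DIC = 2.39 mmol/kg

CA = [HCO3⁻] + 2[CO3²⁻] = (α₁ + 2α₂)·DIC
At pH 8.28: [H⁺]/K1 = 10^-2.42 = 0.0038019, K2/[H⁺] = 10^-0.68 = 0.20893
α₁ = 1/(1 + 0.0038019 + 0.20893) = 1/1.2127 = 0.8246; α₂ = α₁·K2/[H⁺] = 0.1723
α₁ + 2α₂ = 1.1691
DIC = CA / (α₁ + 2α₂) = 2.79 / 1.1691 = 2.39 mmol/kg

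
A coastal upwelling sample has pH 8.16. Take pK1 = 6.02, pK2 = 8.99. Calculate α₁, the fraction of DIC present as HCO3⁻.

α₁ = 0.866

α₁ = 1 / (1 + [H⁺]/K1 + K2/[H⁺]) = 1 / (1 + 10^-2.14 + 10^-0.83)
   = 1 / (1 + 0.0072444 + 0.14791) = 1/1.1552 = 0.8657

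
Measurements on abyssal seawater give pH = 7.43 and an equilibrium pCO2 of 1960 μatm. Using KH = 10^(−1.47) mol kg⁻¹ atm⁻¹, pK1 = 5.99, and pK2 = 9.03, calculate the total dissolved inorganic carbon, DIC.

DIC = 1.94 mmol/kg

[CO2*] = KH · pCO2 = 10^(−1.47) × 1960×10^-6 = 6.641×10^-5 mol/kg
α₀ = 1/(1 + K1/[H⁺] + K1K2/[H⁺]²) = 1/(1 + 10^+1.44 + 10^-0.16) = 0.03421
DIC = [CO2*]/α₀ = 6.641×10^-5 / 0.03421 = 1.94 mmol/kg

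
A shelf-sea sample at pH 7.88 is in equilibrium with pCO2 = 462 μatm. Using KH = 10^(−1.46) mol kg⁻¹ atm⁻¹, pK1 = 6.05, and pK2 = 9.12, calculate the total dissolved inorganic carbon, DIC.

[CO2*] = KH · pCO2 = 10^(−1.46) × 462×10^-6 = 1.602×10^-5 mol/kg
α₀ = 1/(1 + K1/[H⁺] + K1K2/[H⁺]²) = 1/(1 + 10^+1.83 + 10^+0.59) = 0.01379
DIC = [CO2*]/α₀ = 1.602×10^-5 / 0.01379 = 1.16 mmol/kg

DIC = 1.16 mmol/kg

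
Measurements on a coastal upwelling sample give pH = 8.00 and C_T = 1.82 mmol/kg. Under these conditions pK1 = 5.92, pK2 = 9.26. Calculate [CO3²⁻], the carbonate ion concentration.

[CO3²⁻] = 0.0941 mmol/kg

α₂ = 1 / (1 + [H⁺]/K2 + [H⁺]²/(K1K2)) = 1 / (1 + 10^+1.26 + 10^-0.82)
   = 1 / (1 + 18.197 + 0.15136) = 1/19.348 = 0.05168
[CO3²⁻] = α₂ × DIC = 0.05168 × 1.82 = 0.0941 mmol/kg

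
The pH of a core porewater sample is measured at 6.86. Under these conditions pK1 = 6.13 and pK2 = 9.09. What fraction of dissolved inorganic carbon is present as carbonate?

α₂ = 0.00494

α₂ = 1 / (1 + [H⁺]/K2 + [H⁺]²/(K1K2)) = 1 / (1 + 10^+2.23 + 10^+1.50)
   = 1 / (1 + 169.82 + 31.623) = 1/202.45 = 0.004940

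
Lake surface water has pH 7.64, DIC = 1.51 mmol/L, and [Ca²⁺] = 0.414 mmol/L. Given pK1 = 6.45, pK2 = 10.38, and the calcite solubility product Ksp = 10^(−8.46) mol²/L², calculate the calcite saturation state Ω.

Ω = 0.308

α₂ = 1 / (1 + [H⁺]/K2 + [H⁺]²/(K1K2)) = 1 / (1 + 10^+2.74 + 10^+1.55)
   = 1 / (1 + 549.54 + 35.481) = 1/586.02 = 0.001706
[CO3²⁻] = α₂ × DIC = 0.001706 × 1.51 = 0.002577 mmol/L = 2.577 μmol/L
Ksp = 10^(−8.46) = 3.467×10^-9
Ω = [Ca²⁺][CO3²⁻]/Ksp = (0.414×10^-3)(2.577×10^-6) / 3.467×10^-9 = 0.308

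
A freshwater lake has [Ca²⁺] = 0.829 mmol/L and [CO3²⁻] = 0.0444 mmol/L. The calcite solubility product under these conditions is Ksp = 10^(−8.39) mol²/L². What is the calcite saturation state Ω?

Ω = 9.04

Ksp = 10^(−8.39) = 4.074×10^-9
Ω = [Ca²⁺][CO3²⁻]/Ksp = (0.829×10^-3)(0.0444×10^-3) / 4.074×10^-9 = 9.04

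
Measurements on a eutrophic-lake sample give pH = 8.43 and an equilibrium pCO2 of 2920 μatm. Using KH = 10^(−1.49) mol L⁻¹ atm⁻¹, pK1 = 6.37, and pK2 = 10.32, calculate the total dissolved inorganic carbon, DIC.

[CO2*] = KH · pCO2 = 10^(−1.49) × 2920×10^-6 = 9.449×10^-5 mol/L
α₀ = 1/(1 + K1/[H⁺] + K1K2/[H⁺]²) = 1/(1 + 10^+2.06 + 10^+0.17) = 0.008526
DIC = [CO2*]/α₀ = 9.449×10^-5 / 0.008526 = 11.1 mmol/L

DIC = 11.1 mmol/L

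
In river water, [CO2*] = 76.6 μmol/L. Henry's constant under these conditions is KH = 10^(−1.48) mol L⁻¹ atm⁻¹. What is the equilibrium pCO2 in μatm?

pCO2 = 2310 μatm

KH = 10^(−1.48) = 3.311×10^-2 mol L⁻¹ atm⁻¹
pCO2 = [CO2*]/KH = 76.6×10^-6 / 3.311×10^-2 = 2.31×10^-3 atm = 2310 μatm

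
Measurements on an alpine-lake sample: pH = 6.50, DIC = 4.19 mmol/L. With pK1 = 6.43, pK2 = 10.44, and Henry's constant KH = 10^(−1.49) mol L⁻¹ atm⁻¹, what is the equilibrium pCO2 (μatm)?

α₀ = 1 / (1 + K1/[H⁺] + K1K2/[H⁺]²) = 1 / (1 + 10^+0.07 + 10^-3.87)
   = 1 / (1 + 1.1749 + 0.00013490) = 1/2.1750 = 0.4598
[CO2*] = α₀ × DIC = 0.4598 × 4.19 = 1.926 mmol/L
pCO2 = [CO2*]/KH = 1.926×10^-3 / 3.236×10^-2 = 5.95×10^4 μatm

pCO2 = 5.95×10^4 μatm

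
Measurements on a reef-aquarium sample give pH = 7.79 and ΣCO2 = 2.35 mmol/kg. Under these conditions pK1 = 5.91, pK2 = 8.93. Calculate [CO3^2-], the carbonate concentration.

[CO3²⁻] = 0.157 mmol/kg

α₂ = 1 / (1 + [H⁺]/K2 + [H⁺]²/(K1K2)) = 1 / (1 + 10^+1.14 + 10^-0.74)
   = 1 / (1 + 13.804 + 0.18197) = 1/14.986 = 0.06673
[CO3²⁻] = α₂ × DIC = 0.06673 × 2.35 = 0.157 mmol/kg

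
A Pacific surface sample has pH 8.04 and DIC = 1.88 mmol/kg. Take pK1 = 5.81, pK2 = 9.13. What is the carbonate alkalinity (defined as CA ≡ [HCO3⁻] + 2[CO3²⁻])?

CA = 2.01 mmol/kg

CA = [HCO3⁻] + 2[CO3²⁻] = (α₁ + 2α₂)·DIC
At pH 8.04: [H⁺]/K1 = 10^-2.23 = 0.0058884, K2/[H⁺] = 10^-1.09 = 0.081283
α₁ = 1/(1 + 0.0058884 + 0.081283) = 1/1.0872 = 0.9198; α₂ = α₁·K2/[H⁺] = 0.07477
α₁ + 2α₂ = 1.0693
CA = 1.0693 × 1.88 = 2.01 mmol/kg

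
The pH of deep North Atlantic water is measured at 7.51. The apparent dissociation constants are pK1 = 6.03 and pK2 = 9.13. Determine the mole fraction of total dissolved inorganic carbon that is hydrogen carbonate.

α₁ = 1 / (1 + [H⁺]/K1 + K2/[H⁺]) = 1 / (1 + 10^-1.48 + 10^-1.62)
   = 1 / (1 + 0.033113 + 0.023988) = 1/1.0571 = 0.9460

α₁ = 0.946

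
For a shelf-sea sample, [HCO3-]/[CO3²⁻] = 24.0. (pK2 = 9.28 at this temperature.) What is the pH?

From K2 = [H⁺][CO3²⁻]/[HCO3-]:  pH = pK2 − log₁₀([HCO3-]/[CO3²⁻])
log₁₀(24.0) = +1.380
pH = 9.28 − (+1.380) = 7.90

pH = 7.90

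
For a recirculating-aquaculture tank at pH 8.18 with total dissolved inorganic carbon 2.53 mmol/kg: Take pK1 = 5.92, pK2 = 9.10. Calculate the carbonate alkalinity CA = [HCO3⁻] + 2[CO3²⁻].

CA = [HCO3⁻] + 2[CO3²⁻] = (α₁ + 2α₂)·DIC
At pH 8.18: [H⁺]/K1 = 10^-2.26 = 0.0054954, K2/[H⁺] = 10^-0.92 = 0.12023
α₁ = 1/(1 + 0.0054954 + 0.12023) = 1/1.1257 = 0.8883; α₂ = α₁·K2/[H⁺] = 0.1068
α₁ + 2α₂ = 1.1019
CA = 1.1019 × 2.53 = 2.79 mmol/kg

CA = 2.79 mmol/kg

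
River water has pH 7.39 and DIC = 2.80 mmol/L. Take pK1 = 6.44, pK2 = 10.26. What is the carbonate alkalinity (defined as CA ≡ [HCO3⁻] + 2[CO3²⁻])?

CA = [HCO3⁻] + 2[CO3²⁻] = (α₁ + 2α₂)·DIC
At pH 7.39: [H⁺]/K1 = 10^-0.95 = 0.11220, K2/[H⁺] = 10^-2.87 = 0.0013490
α₁ = 1/(1 + 0.11220 + 0.0013490) = 1/1.1136 = 0.8980; α₂ = α₁·K2/[H⁺] = 0.001211
α₁ + 2α₂ = 0.9005
CA = 0.9005 × 2.80 = 2.52 mmol/L

CA = 2.52 mmol/L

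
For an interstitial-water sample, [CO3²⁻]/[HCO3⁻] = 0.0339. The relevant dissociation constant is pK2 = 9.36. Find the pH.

From K2 = [H⁺][CO3²⁻]/[HCO3⁻]:  pH = pK2 + log₁₀([CO3²⁻]/[HCO3⁻])
log₁₀(0.0339) = -1.470
pH = 9.36 + (-1.470) = 7.89

pH = 7.89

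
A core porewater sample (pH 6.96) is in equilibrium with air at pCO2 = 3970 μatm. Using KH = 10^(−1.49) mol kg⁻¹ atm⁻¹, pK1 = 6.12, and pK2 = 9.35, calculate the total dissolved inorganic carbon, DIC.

DIC = 1.02 mmol/kg

[CO2*] = KH · pCO2 = 10^(−1.49) × 3970×10^-6 = 1.285×10^-4 mol/kg
α₀ = 1/(1 + K1/[H⁺] + K1K2/[H⁺]²) = 1/(1 + 10^+0.84 + 10^-1.55) = 0.1258
DIC = [CO2*]/α₀ = 1.285×10^-4 / 0.1258 = 1.02 mmol/kg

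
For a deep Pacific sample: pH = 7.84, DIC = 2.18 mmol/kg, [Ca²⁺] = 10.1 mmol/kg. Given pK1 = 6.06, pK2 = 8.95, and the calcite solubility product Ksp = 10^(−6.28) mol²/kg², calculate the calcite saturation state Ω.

α₂ = 1 / (1 + [H⁺]/K2 + [H⁺]²/(K1K2)) = 1 / (1 + 10^+1.11 + 10^-0.67)
   = 1 / (1 + 12.882 + 0.21380) = 1/14.096 = 0.07094
[CO3²⁻] = α₂ × DIC = 0.07094 × 2.18 = 0.1547 mmol/kg
Ksp = 10^(−6.28) = 5.248×10^-7
Ω = [Ca²⁺][CO3²⁻]/Ksp = (10.1×10^-3)(1.547×10^-4) / 5.248×10^-7 = 2.98

Ω = 2.98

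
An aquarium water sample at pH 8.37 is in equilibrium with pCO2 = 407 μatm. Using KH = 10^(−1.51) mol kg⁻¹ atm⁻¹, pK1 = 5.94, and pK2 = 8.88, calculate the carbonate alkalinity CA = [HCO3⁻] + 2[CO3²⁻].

CA = 5.48 mmol/kg

[CO2*] = KH · pCO2 = 10^(−1.51) × 407×10^-6 = 1.258×10^-5 mol/kg
α₀ = 1/(1 + K1/[H⁺] + K1K2/[H⁺]²) = 1/(1 + 10^+2.43 + 10^+1.92) = 0.002830
DIC = [CO2*]/α₀ = 1.258×10^-5 / 0.002830 = 4.444 mmol/kg
CA = (α₁ + 2α₂)·DIC = (0.7618 + 2×0.2354) × 4.444 = 5.48 mmol/kg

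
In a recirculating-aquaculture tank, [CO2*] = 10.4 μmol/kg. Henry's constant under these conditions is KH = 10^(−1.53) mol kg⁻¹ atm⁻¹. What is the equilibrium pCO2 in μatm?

KH = 10^(−1.53) = 2.951×10^-2 mol kg⁻¹ atm⁻¹
pCO2 = [CO2*]/KH = 10.4×10^-6 / 2.951×10^-2 = 3.52×10^-4 atm = 352 μatm

pCO2 = 352 μatm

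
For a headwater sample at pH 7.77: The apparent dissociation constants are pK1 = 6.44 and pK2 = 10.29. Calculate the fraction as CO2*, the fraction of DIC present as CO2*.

α₀ = 1 / (1 + K1/[H⁺] + K1K2/[H⁺]²) = 1 / (1 + 10^+1.33 + 10^-1.19)
   = 1 / (1 + 21.380 + 0.064565) = 1/22.444 = 0.04455

α₀ = 0.0446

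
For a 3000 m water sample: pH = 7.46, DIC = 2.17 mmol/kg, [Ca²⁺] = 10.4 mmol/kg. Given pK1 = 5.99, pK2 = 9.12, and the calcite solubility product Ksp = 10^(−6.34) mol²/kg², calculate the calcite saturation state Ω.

α₂ = 1 / (1 + [H⁺]/K2 + [H⁺]²/(K1K2)) = 1 / (1 + 10^+1.66 + 10^+0.19)
   = 1 / (1 + 45.709 + 1.5488) = 1/48.258 = 0.02072
[CO3²⁻] = α₂ × DIC = 0.02072 × 2.17 = 0.04497 mmol/kg
Ksp = 10^(−6.34) = 4.571×10^-7
Ω = [Ca²⁺][CO3²⁻]/Ksp = (10.4×10^-3)(4.497×10^-5) / 4.571×10^-7 = 1.02

Ω = 1.02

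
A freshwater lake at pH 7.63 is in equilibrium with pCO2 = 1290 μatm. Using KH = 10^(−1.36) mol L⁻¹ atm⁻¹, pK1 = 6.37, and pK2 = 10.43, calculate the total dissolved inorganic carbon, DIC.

DIC = 1.08 mmol/L

[CO2*] = KH · pCO2 = 10^(−1.36) × 1290×10^-6 = 5.631×10^-5 mol/L
α₀ = 1/(1 + K1/[H⁺] + K1K2/[H⁺]²) = 1/(1 + 10^+1.26 + 10^-1.54) = 0.05201
DIC = [CO2*]/α₀ = 5.631×10^-5 / 0.05201 = 1.08 mmol/L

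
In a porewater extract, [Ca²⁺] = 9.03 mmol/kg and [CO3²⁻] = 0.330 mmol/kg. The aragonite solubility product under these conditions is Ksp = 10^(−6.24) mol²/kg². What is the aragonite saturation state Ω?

Ksp = 10^(−6.24) = 5.754×10^-7
Ω = [Ca²⁺][CO3²⁻]/Ksp = (9.03×10^-3)(0.330×10^-3) / 5.754×10^-7 = 5.18

Ω = 5.18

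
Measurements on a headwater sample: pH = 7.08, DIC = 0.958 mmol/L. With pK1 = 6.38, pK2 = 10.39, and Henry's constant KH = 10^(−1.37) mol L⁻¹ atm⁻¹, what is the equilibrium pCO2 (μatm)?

α₀ = 1 / (1 + K1/[H⁺] + K1K2/[H⁺]²) = 1 / (1 + 10^+0.70 + 10^-2.61)
   = 1 / (1 + 5.0119 + 0.0024547) = 1/6.0143 = 0.1663
[CO2*] = α₀ × DIC = 0.1663 × 0.958 = 0.1593 mmol/L
pCO2 = [CO2*]/KH = 1.593×10^-4 / 4.266×10^-2 = 3730 μatm

pCO2 = 3730 μatm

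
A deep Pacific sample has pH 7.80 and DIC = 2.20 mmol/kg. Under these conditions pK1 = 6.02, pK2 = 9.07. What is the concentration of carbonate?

α₂ = 1 / (1 + [H⁺]/K2 + [H⁺]²/(K1K2)) = 1 / (1 + 10^+1.27 + 10^-0.51)
   = 1 / (1 + 18.621 + 0.30903) = 1/19.930 = 0.05018
[CO3²⁻] = α₂ × DIC = 0.05018 × 2.20 = 0.110 mmol/kg

[CO3²⁻] = 0.110 mmol/kg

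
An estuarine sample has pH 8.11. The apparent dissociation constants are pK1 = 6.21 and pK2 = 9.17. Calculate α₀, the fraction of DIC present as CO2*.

α₀ = 0.0114

α₀ = 1 / (1 + K1/[H⁺] + K1K2/[H⁺]²) = 1 / (1 + 10^+1.90 + 10^+0.84)
   = 1 / (1 + 79.433 + 6.9183) = 1/87.351 = 0.01145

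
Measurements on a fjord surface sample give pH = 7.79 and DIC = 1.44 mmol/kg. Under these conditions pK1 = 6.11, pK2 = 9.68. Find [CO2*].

[CO2*] = 0.0291 mmol/kg

α₀ = 1 / (1 + K1/[H⁺] + K1K2/[H⁺]²) = 1 / (1 + 10^+1.68 + 10^-0.21)
   = 1 / (1 + 47.863 + 0.61660) = 1/49.480 = 0.02021
[CO2*] = α₀ × DIC = 0.02021 × 1.44 = 0.0291 mmol/kg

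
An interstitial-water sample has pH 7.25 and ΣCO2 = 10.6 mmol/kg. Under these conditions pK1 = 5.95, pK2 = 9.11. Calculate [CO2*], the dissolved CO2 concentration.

[CO2*] = 0.499 mmol/kg

α₀ = 1 / (1 + K1/[H⁺] + K1K2/[H⁺]²) = 1 / (1 + 10^+1.30 + 10^-0.56)
   = 1 / (1 + 19.953 + 0.27542) = 1/21.228 = 0.04711
[CO2*] = α₀ × DIC = 0.04711 × 10.6 = 0.499 mmol/kg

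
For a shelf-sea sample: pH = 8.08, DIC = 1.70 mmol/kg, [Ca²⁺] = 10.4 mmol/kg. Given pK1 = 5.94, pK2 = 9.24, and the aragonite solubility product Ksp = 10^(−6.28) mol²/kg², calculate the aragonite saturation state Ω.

Ω = 2.17

α₂ = 1 / (1 + [H⁺]/K2 + [H⁺]²/(K1K2)) = 1 / (1 + 10^+1.16 + 10^-0.98)
   = 1 / (1 + 14.454 + 0.10471) = 1/15.559 = 0.06427
[CO3²⁻] = α₂ × DIC = 0.06427 × 1.70 = 0.1093 mmol/kg
Ksp = 10^(−6.28) = 5.248×10^-7
Ω = [Ca²⁺][CO3²⁻]/Ksp = (10.4×10^-3)(1.093×10^-4) / 5.248×10^-7 = 2.17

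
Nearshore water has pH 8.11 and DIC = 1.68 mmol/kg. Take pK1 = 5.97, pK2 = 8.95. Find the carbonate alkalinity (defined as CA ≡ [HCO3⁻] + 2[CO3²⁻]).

CA = [HCO3⁻] + 2[CO3²⁻] = (α₁ + 2α₂)·DIC
At pH 8.11: [H⁺]/K1 = 10^-2.14 = 0.0072444, K2/[H⁺] = 10^-0.84 = 0.14454
α₁ = 1/(1 + 0.0072444 + 0.14454) = 1/1.1518 = 0.8682; α₂ = α₁·K2/[H⁺] = 0.1255
α₁ + 2α₂ = 1.1192
CA = 1.1192 × 1.68 = 1.88 mmol/kg

CA = 1.88 mmol/kg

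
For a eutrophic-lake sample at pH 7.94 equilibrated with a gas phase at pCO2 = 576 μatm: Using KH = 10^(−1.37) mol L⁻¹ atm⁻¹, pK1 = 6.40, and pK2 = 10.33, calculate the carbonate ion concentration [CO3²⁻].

[CO3²⁻] = 3.47 μmol/L

[CO2*] = KH · pCO2 = 10^(−1.37) × 576×10^-6 = 2.457×10^-5 mol/L
α₀ = 1/(1 + K1/[H⁺] + K1K2/[H⁺]²) = 1/(1 + 10^+1.54 + 10^-0.85) = 0.02792
DIC = [CO2*]/α₀ = 2.457×10^-5 / 0.02792 = 0.8800 mmol/L
[CO3²⁻] = α₂·DIC; α₂ = 0.003944, so [CO3²⁻] = 0.003944 × 0.8800 = 0.00347 mmol/L = 3.47 μmol/L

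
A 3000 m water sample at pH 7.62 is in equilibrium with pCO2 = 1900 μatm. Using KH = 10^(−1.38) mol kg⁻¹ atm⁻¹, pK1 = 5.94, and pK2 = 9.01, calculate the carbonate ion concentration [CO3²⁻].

[CO2*] = KH · pCO2 = 10^(−1.38) × 1900×10^-6 = 7.921×10^-5 mol/kg
α₀ = 1/(1 + K1/[H⁺] + K1K2/[H⁺]²) = 1/(1 + 10^+1.68 + 10^+0.29) = 0.01968
DIC = [CO2*]/α₀ = 7.921×10^-5 / 0.01968 = 4.025 mmol/kg
[CO3²⁻] = α₂·DIC; α₂ = 0.03837, so [CO3²⁻] = 0.03837 × 4.025 = 0.154 mmol/kg

[CO3²⁻] = 0.154 mmol/kg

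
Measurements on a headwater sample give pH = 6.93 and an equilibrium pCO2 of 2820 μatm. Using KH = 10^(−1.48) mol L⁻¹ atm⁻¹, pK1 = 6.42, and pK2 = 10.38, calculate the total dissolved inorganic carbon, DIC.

[CO2*] = KH · pCO2 = 10^(−1.48) × 2820×10^-6 = 9.338×10^-5 mol/L
α₀ = 1/(1 + K1/[H⁺] + K1K2/[H⁺]²) = 1/(1 + 10^+0.51 + 10^-2.94) = 0.2360
DIC = [CO2*]/α₀ = 9.338×10^-5 / 0.2360 = 0.396 mmol/L

DIC = 0.396 mmol/L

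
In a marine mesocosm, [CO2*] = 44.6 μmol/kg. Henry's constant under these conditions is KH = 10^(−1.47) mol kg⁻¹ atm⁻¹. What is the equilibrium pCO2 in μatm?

pCO2 = 1320 μatm

KH = 10^(−1.47) = 3.388×10^-2 mol kg⁻¹ atm⁻¹
pCO2 = [CO2*]/KH = 44.6×10^-6 / 3.388×10^-2 = 1.32×10^-3 atm = 1320 μatm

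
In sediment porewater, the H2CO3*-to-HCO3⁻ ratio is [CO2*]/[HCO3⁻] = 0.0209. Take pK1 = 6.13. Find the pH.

pH = 7.81

From K1 = [H⁺][HCO3⁻]/[CO2*]:  pH = pK1 − log₁₀([CO2*]/[HCO3⁻])
log₁₀(0.0209) = -1.680
pH = 6.13 − (-1.680) = 7.81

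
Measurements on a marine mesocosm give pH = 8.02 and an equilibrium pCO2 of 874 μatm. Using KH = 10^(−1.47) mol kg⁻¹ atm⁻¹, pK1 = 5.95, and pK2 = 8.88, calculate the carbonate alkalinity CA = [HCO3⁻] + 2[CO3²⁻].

CA = 4.44 mmol/kg

[CO2*] = KH · pCO2 = 10^(−1.47) × 874×10^-6 = 2.961×10^-5 mol/kg
α₀ = 1/(1 + K1/[H⁺] + K1K2/[H⁺]²) = 1/(1 + 10^+2.07 + 10^+1.21) = 0.007423
DIC = [CO2*]/α₀ = 2.961×10^-5 / 0.007423 = 3.989 mmol/kg
CA = (α₁ + 2α₂)·DIC = (0.8722 + 2×0.1204) × 3.989 = 4.44 mmol/kg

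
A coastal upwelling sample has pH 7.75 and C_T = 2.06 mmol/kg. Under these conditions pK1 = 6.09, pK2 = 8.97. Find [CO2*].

α₀ = 1 / (1 + K1/[H⁺] + K1K2/[H⁺]²) = 1 / (1 + 10^+1.66 + 10^+0.44)
   = 1 / (1 + 45.709 + 2.7542) = 1/49.463 = 0.02022
[CO2*] = α₀ × DIC = 0.02022 × 2.06 = 0.0416 mmol/kg

[CO2*] = 0.0416 mmol/kg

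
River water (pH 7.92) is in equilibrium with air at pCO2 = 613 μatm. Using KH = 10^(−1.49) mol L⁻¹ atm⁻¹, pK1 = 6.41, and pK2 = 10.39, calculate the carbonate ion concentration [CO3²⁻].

[CO3²⁻] = 2.18 μmol/L

[CO2*] = KH · pCO2 = 10^(−1.49) × 613×10^-6 = 1.984×10^-5 mol/L
α₀ = 1/(1 + K1/[H⁺] + K1K2/[H⁺]²) = 1/(1 + 10^+1.51 + 10^-0.96) = 0.02988
DIC = [CO2*]/α₀ = 1.984×10^-5 / 0.02988 = 0.6639 mmol/L
[CO3²⁻] = α₂·DIC; α₂ = 0.003276, so [CO3²⁻] = 0.003276 × 0.6639 = 0.00218 mmol/L = 2.18 μmol/L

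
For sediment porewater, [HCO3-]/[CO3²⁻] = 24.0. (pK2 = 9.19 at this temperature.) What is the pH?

pH = 7.81

From K2 = [H⁺][CO3²⁻]/[HCO3-]:  pH = pK2 − log₁₀([HCO3-]/[CO3²⁻])
log₁₀(24.0) = +1.380
pH = 9.19 − (+1.380) = 7.81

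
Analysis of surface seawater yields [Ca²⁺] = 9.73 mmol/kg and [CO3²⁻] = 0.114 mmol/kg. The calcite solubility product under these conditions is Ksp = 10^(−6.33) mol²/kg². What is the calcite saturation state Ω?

Ω = 2.37

Ksp = 10^(−6.33) = 4.677×10^-7
Ω = [Ca²⁺][CO3²⁻]/Ksp = (9.73×10^-3)(0.114×10^-3) / 4.677×10^-7 = 2.37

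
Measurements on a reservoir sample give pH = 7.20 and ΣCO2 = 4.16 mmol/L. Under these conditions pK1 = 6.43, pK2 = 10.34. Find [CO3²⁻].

α₂ = 1 / (1 + [H⁺]/K2 + [H⁺]²/(K1K2)) = 1 / (1 + 10^+3.14 + 10^+2.37)
   = 1 / (1 + 1380.4 + 234.42) = 1/1615.8 = 0.0006189
[CO3²⁻] = α₂ × DIC = 0.0006189 × 4.16 = 0.00257 mmol/L = 2.57 μmol/L

[CO3²⁻] = 2.57 μmol/L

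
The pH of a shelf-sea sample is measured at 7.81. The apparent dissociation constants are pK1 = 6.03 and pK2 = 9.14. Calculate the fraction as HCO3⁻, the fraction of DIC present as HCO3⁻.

α₁ = 0.940

α₁ = 1 / (1 + [H⁺]/K1 + K2/[H⁺]) = 1 / (1 + 10^-1.78 + 10^-1.33)
   = 1 / (1 + 0.016596 + 0.046774) = 1/1.0634 = 0.9404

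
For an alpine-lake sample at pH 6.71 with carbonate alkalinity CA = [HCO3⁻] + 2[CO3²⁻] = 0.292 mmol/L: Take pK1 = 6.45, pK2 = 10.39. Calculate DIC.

DIC = 0.452 mmol/L

CA = [HCO3⁻] + 2[CO3²⁻] = (α₁ + 2α₂)·DIC
At pH 6.71: [H⁺]/K1 = 10^-0.26 = 0.54954, K2/[H⁺] = 10^-3.68 = 0.00020893
α₁ = 1/(1 + 0.54954 + 0.00020893) = 1/1.5497 = 0.6453; α₂ = α₁·K2/[H⁺] = 0.0001348
α₁ + 2α₂ = 0.6455
DIC = CA / (α₁ + 2α₂) = 0.292 / 0.6455 = 0.452 mmol/L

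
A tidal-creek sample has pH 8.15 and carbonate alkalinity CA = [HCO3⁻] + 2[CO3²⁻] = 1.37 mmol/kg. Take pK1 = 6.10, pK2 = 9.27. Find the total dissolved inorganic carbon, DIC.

DIC = 1.29 mmol/kg

CA = [HCO3⁻] + 2[CO3²⁻] = (α₁ + 2α₂)·DIC
At pH 8.15: [H⁺]/K1 = 10^-2.05 = 0.0089125, K2/[H⁺] = 10^-1.12 = 0.075858
α₁ = 1/(1 + 0.0089125 + 0.075858) = 1/1.0848 = 0.9219; α₂ = α₁·K2/[H⁺] = 0.06993
α₁ + 2α₂ = 1.0617
DIC = CA / (α₁ + 2α₂) = 1.37 / 1.0617 = 1.29 mmol/kg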